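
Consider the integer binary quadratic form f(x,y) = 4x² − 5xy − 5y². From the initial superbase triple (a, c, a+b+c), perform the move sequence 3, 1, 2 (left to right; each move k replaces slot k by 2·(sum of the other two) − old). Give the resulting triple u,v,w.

start (4,-5,-6) = (f(1,0),f(0,1),f(1,1))
replace slot 3: 2·(4+(-5)) − (-6) = 4 → (4,-5,4)
replace slot 1: 2·((-5)+4) − 4 = -6 → (-6,-5,4)
replace slot 2: 2·((-6)+4) − (-5) = 1 → (-6,1,4)

-6,1,4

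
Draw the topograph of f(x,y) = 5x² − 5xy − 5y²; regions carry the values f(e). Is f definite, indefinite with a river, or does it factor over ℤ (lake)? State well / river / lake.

D = b²−4ac = (-5)² − 4·5·(-5) = 125
D > 0 non-square ⇒ indefinite ⇒ periodic river

river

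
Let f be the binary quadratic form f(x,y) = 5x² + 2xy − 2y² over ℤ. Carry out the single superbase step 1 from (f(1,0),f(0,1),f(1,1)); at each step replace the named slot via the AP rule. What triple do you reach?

start (5,-2,5) = (f(1,0),f(0,1),f(1,1))
replace slot 1: 2·((-2)+5) − 5 = 1 → (1,-2,5)

1,-2,5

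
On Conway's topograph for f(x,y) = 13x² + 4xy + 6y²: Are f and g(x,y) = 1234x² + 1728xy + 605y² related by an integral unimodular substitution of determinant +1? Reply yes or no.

D₁ = -296, D₂ = -296
f: flip: (13,4,6)→(6,-4,13)
f: reduced (well bottom): (6,-4,13) with a≤c, −a<b≤a
g: translate: b→-740 (≡1728 mod 2468), so (1234,1728,605)→(1234,-740,111)
g: flip: (1234,-740,111)→(111,740,1234)
g: translate: b→74 (≡740 mod 222), so (111,740,1234)→(111,74,13)
g: flip: (111,74,13)→(13,-74,111)
g: translate: b→4 (≡-74 mod 26), so (13,-74,111)→(13,4,6)
g: flip: (13,4,6)→(6,-4,13)
g: reduced (well bottom): (6,-4,13) with a≤c, −a<b≤a
reduced forms (6, -4, 13) vs (6, -4, 13) ⇒ equivalent

yes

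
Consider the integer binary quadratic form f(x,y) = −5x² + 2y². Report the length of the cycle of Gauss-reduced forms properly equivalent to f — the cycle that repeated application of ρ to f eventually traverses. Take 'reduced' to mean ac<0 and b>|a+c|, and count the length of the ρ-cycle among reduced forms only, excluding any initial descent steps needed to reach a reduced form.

D = 40, ⌊√D⌋ = 6
descent: ρ → (2,4,-3)  [lands on river]
river: ρ → (-3,2,3)
river: ρ → (3,4,-2)
river: ρ → (-2,4,3)
river: ρ → (3,2,-3)
river: ρ → (-3,4,2)
ρ-cycle length = 6 (tail of 1 descent step not counted)

6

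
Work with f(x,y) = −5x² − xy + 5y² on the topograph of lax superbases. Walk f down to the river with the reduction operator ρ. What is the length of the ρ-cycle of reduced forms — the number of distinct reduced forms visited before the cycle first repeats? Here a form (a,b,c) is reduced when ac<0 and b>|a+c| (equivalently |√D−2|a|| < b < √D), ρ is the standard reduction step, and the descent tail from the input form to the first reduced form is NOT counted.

D = 101, ⌊√D⌋ = 10
descent: ρ → (5,1,-5)  [lands on river]
river: ρ → (-5,9,1)
river: ρ → (1,9,-5)
river: ρ → (-5,1,5)
river: ρ → (5,9,-1)
river: ρ → (-1,9,5)
ρ-cycle length = 6 (tail of 1 descent step not counted)

6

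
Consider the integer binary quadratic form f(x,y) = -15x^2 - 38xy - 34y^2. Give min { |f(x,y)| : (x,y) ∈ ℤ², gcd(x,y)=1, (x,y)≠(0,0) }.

translate: b→8 (≡38 mod 30), so (15,38,34)→(15,8,11)
flip: (15,8,11)→(11,-8,15)
reduced (well bottom): (11,-8,15) with a≤c, −a<b≤a
well minimum |f| = |-11| = 11 (negative-definite)

11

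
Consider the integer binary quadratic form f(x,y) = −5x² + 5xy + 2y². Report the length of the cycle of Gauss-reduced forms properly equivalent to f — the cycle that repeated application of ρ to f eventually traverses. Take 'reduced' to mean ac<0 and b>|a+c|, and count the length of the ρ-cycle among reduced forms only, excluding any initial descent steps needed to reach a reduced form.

D = 65, ⌊√D⌋ = 8
river: ρ → (2,7,-2)
river: ρ → (-2,5,5)
river: ρ → (5,5,-2)
river: ρ → (-2,7,2)
river: ρ → (2,5,-5)
river: ρ → (-5,5,2)
ρ-cycle length = 6 (tail of 0 descent steps not counted)

6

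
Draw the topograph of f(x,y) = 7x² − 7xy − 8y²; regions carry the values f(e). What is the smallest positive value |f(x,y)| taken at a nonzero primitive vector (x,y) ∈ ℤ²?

descent: ρ → (-8,7,7)  [lands on river]
river: ρ → (7,7,-8)
river: ρ → (-8,9,6)
river: ρ → (6,15,-2)
river: ρ → (-2,13,13)
river: ρ → (13,13,-2)
river: ρ → (-2,15,6)
river: ρ → (6,9,-8)
closes: descent 1, river 8
min |a| on river = 2

2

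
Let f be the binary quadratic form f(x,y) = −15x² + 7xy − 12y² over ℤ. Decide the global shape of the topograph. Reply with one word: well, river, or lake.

D = b²−4ac = 7² − 4·(-15)·(-12) = -671
D < 0 ⇒ definite ⇒ every region one sign ⇒ single well

well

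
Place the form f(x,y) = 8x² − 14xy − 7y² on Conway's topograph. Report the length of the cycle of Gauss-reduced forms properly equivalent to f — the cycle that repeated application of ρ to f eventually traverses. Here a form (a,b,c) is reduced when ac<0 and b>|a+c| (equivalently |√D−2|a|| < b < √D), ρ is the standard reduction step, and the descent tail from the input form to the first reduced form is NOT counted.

D = 420, ⌊√D⌋ = 20
descent: ρ → (-7,14,8)  [lands on river]
river: ρ → (8,18,-3)
river: ρ → (-3,18,8)
river: ρ → (8,14,-7)
ρ-cycle length = 4 (tail of 1 descent step not counted)

4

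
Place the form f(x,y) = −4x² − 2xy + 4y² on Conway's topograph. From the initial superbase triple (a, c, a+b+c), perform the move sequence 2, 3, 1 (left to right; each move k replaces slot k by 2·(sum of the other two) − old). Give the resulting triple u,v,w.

start (-4,4,-2) = (f(1,0),f(0,1),f(1,1))
replace slot 2: 2·((-4)+(-2)) − 4 = -16 → (-4,-16,-2)
replace slot 3: 2·((-4)+(-16)) − (-2) = -38 → (-4,-16,-38)
replace slot 1: 2·((-16)+(-38)) − (-4) = -104 → (-104,-16,-38)

-104,-16,-38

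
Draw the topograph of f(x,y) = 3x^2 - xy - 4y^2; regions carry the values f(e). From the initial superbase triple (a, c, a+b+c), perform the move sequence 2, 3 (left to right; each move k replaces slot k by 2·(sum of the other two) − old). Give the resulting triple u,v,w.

start (3,-4,-2) = (f(1,0),f(0,1),f(1,1))
replace slot 2: 2·(3+(-2)) − (-4) = 6 → (3,6,-2)
replace slot 3: 2·(3+6) − (-2) = 20 → (3,6,20)

3,6,20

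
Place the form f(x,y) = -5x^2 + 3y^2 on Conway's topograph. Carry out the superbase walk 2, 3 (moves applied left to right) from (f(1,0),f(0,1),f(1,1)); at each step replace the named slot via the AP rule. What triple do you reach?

start (-5,3,-2) = (f(1,0),f(0,1),f(1,1))
replace slot 2: 2·((-5)+(-2)) − 3 = -17 → (-5,-17,-2)
replace slot 3: 2·((-5)+(-17)) − (-2) = -42 → (-5,-17,-42)

-5,-17,-42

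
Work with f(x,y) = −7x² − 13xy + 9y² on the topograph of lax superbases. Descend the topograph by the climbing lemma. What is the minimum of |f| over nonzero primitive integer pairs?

descent: ρ → (9,13,-7)  [lands on river]
river: ρ → (-7,15,7)
river: ρ → (7,13,-9)
river: ρ → (-9,5,11)
river: ρ → (11,17,-3)
river: ρ → (-3,19,5)
river: ρ → (5,11,-15)
river: ρ → (-15,19,1)
river: ρ → (1,19,-15)
river: ρ → (-15,11,5)
river: ρ → (5,19,-3)
river: ρ → (-3,17,11)
river: ρ → (11,5,-9)
river: ρ → (-9,13,7)
river: ρ → (7,15,-7)
river: ρ → (-7,13,9)
river: ρ → (9,5,-11)
river: ρ → (-11,17,3)
river: ρ → (3,19,-5)
river: ρ → (-5,11,15)
river: ρ → (15,19,-1)
river: ρ → (-1,19,15)
river: ρ → (15,11,-5)
river: ρ → (-5,19,3)
river: ρ → (3,17,-11)
river: ρ → (-11,5,9)
closes: descent 1, river 26
min |a| on river = 1

1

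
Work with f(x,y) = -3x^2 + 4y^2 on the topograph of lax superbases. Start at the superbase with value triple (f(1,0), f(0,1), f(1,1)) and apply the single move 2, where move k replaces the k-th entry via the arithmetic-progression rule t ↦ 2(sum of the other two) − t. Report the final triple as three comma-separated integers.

start (-3,4,1) = (f(1,0),f(0,1),f(1,1))
replace slot 2: 2·((-3)+1) − 4 = -8 → (-3,-8,1)

-3,-8,1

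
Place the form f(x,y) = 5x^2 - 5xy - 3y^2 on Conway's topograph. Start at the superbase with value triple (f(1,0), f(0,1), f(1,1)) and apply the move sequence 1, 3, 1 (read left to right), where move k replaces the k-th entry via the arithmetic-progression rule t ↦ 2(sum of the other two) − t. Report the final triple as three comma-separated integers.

start (5,-3,-3) = (f(1,0),f(0,1),f(1,1))
replace slot 1: 2·((-3)+(-3)) − 5 = -17 → (-17,-3,-3)
replace slot 3: 2·((-17)+(-3)) − (-3) = -37 → (-17,-3,-37)
replace slot 1: 2·((-3)+(-37)) − (-17) = -63 → (-63,-3,-37)

-63,-3,-37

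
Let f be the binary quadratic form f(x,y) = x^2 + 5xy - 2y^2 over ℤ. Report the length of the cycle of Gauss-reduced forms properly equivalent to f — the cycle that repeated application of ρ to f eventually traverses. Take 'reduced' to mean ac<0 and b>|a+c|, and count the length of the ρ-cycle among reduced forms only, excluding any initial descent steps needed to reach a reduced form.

D = 33, ⌊√D⌋ = 5
river: ρ → (-2,3,3)
river: ρ → (3,3,-2)
river: ρ → (-2,5,1)
river: ρ → (1,5,-2)
ρ-cycle length = 4 (tail of 0 descent steps not counted)

4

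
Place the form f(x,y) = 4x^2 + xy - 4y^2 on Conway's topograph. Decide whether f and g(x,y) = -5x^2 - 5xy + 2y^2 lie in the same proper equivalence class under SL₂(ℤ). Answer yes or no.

D₁ = 65, D₂ = 65
river cycle of f (length 6): (-4, 7, 1), (1, 7, -4), (-4, 1, 4), (4, 7, -1), (-1, 7, 4), (4, 1, -4)
river cycle of g (length 6): (2, 5, -5), (-5, 5, 2), (2, 7, -2), (-2, 5, 5), (5, 5, -2), (-2, 7, 2)
cycles differ ⇒ inequivalent

no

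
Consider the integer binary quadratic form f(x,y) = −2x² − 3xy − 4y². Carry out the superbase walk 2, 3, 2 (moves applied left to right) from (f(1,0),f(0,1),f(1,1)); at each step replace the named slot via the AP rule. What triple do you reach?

start (-2,-4,-9) = (f(1,0),f(0,1),f(1,1))
replace slot 2: 2·((-2)+(-9)) − (-4) = -18 → (-2,-18,-9)
replace slot 3: 2·((-2)+(-18)) − (-9) = -31 → (-2,-18,-31)
replace slot 2: 2·((-2)+(-31)) − (-18) = -48 → (-2,-48,-31)

-2,-48,-31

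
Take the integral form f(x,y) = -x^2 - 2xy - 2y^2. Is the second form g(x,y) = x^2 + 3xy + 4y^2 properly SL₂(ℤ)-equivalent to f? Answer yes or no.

D₁ = -4, D₂ = -7
discriminants differ ⇒ not SL₂(ℤ)-equivalent

no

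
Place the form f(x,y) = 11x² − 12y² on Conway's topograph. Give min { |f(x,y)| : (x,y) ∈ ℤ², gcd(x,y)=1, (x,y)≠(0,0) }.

descent: ρ → (-12,0,11)
descent: ρ → (11,22,-1)  [lands on river]
river: ρ → (-1,22,11)
closes: descent 2, river 2
min |a| on river = 1

1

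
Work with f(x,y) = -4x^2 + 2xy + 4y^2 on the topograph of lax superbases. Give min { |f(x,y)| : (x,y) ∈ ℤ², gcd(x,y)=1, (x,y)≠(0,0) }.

river: ρ → (4,6,-2)
river: ρ → (-2,6,4)
river: ρ → (4,2,-4)
river: ρ → (-4,6,2)
river: ρ → (2,6,-4)
river: ρ → (-4,2,4)
closes: descent 0, river 6
min |a| on river = 2

2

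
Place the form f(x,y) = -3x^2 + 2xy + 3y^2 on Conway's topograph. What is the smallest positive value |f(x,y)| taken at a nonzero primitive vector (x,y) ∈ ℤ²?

river: ρ → (3,4,-2)
river: ρ → (-2,4,3)
river: ρ → (3,2,-3)
river: ρ → (-3,4,2)
river: ρ → (2,4,-3)
river: ρ → (-3,2,3)
closes: descent 0, river 6
min |a| on river = 2

2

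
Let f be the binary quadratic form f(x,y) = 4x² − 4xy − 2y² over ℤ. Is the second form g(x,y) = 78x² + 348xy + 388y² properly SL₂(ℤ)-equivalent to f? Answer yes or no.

D₁ = 48, D₂ = 48
river cycle of f (length 2): (-2, 4, 4), (4, 4, -2)
river cycle of g (length 2): (4, 4, -2), (-2, 4, 4)
cycles coincide ⇒ equivalent

yes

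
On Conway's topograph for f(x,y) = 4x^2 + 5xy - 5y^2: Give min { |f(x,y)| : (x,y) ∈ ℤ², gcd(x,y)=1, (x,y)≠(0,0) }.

river: ρ → (-5,5,4)
river: ρ → (4,3,-6)
river: ρ → (-6,9,1)
river: ρ → (1,9,-6)
river: ρ → (-6,3,4)
river: ρ → (4,5,-5)
closes: descent 0, river 6
min |a| on river = 1

1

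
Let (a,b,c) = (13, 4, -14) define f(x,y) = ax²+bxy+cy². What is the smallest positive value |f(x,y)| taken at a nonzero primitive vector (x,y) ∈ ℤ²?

river: ρ → (-14,24,3)
river: ρ → (3,24,-14)
river: ρ → (-14,4,13)
river: ρ → (13,22,-5)
river: ρ → (-5,18,21)
river: ρ → (21,24,-2)
river: ρ → (-2,24,21)
river: ρ → (21,18,-5)
river: ρ → (-5,22,13)
river: ρ → (13,4,-14)
closes: descent 0, river 10
min |a| on river = 2

2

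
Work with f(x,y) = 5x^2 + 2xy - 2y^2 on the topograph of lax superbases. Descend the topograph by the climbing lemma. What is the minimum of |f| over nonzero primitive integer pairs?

descent: ρ → (-2,6,1)  [lands on river]
river: ρ → (1,6,-2)
closes: descent 1, river 2
min |a| on river = 1

1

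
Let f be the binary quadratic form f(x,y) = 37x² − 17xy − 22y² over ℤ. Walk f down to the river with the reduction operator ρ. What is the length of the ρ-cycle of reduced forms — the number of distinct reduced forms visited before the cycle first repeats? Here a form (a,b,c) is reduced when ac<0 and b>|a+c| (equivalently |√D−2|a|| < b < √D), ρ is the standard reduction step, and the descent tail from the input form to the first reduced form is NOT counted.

D = 3545, ⌊√D⌋ = 59
descent: ρ → (-22,17,37)  [lands on river]
river: ρ → (37,57,-2)
river: ρ → (-2,59,8)
river: ρ → (8,53,-23)
river: ρ → (-23,39,22)
river: ρ → (22,49,-13)
river: ρ → (-13,55,10)
river: ρ → (10,45,-38)
river: ρ → (-38,31,17)
river: ρ → (17,37,-32)
river: ρ → (-32,27,22)
river: ρ → (22,17,-37)
river: ρ → (-37,57,2)
river: ρ → (2,59,-8)
river: ρ → (-8,53,23)
river: ρ → (23,39,-22)
river: ρ → (-22,49,13)
river: ρ → (13,55,-10)
river: ρ → (-10,45,38)
river: ρ → (38,31,-17)
river: ρ → (-17,37,32)
river: ρ → (32,27,-22)
ρ-cycle length = 22 (tail of 1 descent step not counted)

22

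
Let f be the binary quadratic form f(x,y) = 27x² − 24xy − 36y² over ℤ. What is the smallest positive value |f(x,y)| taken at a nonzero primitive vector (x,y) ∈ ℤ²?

descent: ρ → (-36,24,27)  [lands on river]
river: ρ → (27,30,-33)
river: ρ → (-33,36,24)
river: ρ → (24,60,-9)
river: ρ → (-9,66,3)
river: ρ → (3,66,-9)
river: ρ → (-9,60,24)
river: ρ → (24,36,-33)
river: ρ → (-33,30,27)
river: ρ → (27,24,-36)
river: ρ → (-36,48,15)
river: ρ → (15,42,-45)
river: ρ → (-45,48,12)
river: ρ → (12,48,-45)
river: ρ → (-45,42,15)
river: ρ → (15,48,-36)
closes: descent 1, river 16
min |a| on river = 3

3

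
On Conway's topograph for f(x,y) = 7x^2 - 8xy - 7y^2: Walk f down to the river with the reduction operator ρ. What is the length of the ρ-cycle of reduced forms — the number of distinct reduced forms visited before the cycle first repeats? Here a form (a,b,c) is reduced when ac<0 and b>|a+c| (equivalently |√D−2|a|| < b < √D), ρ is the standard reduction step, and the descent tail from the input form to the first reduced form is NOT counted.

D = 260, ⌊√D⌋ = 16
descent: ρ → (-7,8,7)  [lands on river]
river: ρ → (7,6,-8)
river: ρ → (-8,10,5)
river: ρ → (5,10,-8)
river: ρ → (-8,6,7)
river: ρ → (7,8,-7)
river: ρ → (-7,6,8)
river: ρ → (8,10,-5)
river: ρ → (-5,10,8)
river: ρ → (8,6,-7)
ρ-cycle length = 10 (tail of 1 descent step not counted)

10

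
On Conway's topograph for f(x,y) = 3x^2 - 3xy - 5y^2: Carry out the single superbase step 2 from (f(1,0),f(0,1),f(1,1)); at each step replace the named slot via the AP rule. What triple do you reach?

start (3,-5,-5) = (f(1,0),f(0,1),f(1,1))
replace slot 2: 2·(3+(-5)) − (-5) = 1 → (3,1,-5)

3,1,-5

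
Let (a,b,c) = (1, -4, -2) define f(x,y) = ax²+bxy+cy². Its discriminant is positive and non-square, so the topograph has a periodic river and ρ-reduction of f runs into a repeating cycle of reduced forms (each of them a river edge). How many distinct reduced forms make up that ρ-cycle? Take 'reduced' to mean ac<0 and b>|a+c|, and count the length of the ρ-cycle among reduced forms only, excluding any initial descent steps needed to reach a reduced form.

D = 24, ⌊√D⌋ = 4
descent: ρ → (-2,4,1)  [lands on river]
river: ρ → (1,4,-2)
ρ-cycle length = 2 (tail of 1 descent step not counted)

2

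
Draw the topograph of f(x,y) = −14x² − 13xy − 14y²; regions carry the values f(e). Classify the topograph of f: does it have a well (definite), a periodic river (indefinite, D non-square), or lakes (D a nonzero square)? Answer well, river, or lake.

D = b²−4ac = (-13)² − 4·(-14)·(-14) = -615
D < 0 ⇒ definite ⇒ every region one sign ⇒ single well

well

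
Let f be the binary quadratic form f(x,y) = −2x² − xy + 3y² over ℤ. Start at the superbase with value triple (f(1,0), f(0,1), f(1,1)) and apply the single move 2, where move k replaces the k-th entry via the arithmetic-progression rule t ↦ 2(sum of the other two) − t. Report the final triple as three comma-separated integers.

start (-2,3,0) = (f(1,0),f(0,1),f(1,1))
replace slot 2: 2·((-2)+0) − 3 = -7 → (-2,-7,0)

-2,-7,0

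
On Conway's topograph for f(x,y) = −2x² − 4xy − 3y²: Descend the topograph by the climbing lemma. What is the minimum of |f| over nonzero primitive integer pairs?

translate: b→0 (≡4 mod 4), so (2,4,3)→(2,0,1)
flip: (2,0,1)→(1,0,2)
reduced (well bottom): (1,0,2) with a≤c, −a<b≤a
well minimum |f| = |-1| = 1 (negative-definite)

1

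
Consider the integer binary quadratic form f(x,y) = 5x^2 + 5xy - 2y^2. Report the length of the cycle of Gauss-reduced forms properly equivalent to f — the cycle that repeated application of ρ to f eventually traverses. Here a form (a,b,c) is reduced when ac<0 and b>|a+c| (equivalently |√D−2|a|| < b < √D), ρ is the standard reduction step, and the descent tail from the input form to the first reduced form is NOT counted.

D = 65, ⌊√D⌋ = 8
river: ρ → (-2,7,2)
river: ρ → (2,5,-5)
river: ρ → (-5,5,2)
river: ρ → (2,7,-2)
river: ρ → (-2,5,5)
river: ρ → (5,5,-2)
ρ-cycle length = 6 (tail of 0 descent steps not counted)

6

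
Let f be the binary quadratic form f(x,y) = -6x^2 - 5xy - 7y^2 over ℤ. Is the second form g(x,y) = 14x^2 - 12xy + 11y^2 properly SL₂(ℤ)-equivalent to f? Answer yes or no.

D₁ = -143, D₂ = -472
discriminants differ ⇒ not SL₂(ℤ)-equivalent

no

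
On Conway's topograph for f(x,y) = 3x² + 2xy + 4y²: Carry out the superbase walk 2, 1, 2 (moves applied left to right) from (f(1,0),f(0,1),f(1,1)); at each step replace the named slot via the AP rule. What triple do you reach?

start (3,4,9) = (f(1,0),f(0,1),f(1,1))
replace slot 2: 2·(3+9) − 4 = 20 → (3,20,9)
replace slot 1: 2·(20+9) − 3 = 55 → (55,20,9)
replace slot 2: 2·(55+9) − 20 = 108 → (55,108,9)

55,108,9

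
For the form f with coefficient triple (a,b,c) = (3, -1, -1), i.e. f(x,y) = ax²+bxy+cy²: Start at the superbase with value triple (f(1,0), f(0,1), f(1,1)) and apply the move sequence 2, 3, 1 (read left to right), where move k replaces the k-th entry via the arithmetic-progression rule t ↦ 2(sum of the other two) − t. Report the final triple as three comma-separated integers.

start (3,-1,1) = (f(1,0),f(0,1),f(1,1))
replace slot 2: 2·(3+1) − (-1) = 9 → (3,9,1)
replace slot 3: 2·(3+9) − 1 = 23 → (3,9,23)
replace slot 1: 2·(9+23) − 3 = 61 → (61,9,23)

61,9,23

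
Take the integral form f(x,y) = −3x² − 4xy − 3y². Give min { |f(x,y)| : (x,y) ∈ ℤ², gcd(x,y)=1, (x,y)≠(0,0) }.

translate: b→-2 (≡4 mod 6), so (3,4,3)→(3,-2,2)
flip: (3,-2,2)→(2,2,3)
reduced (well bottom): (2,2,3) with a≤c, −a<b≤a
well minimum |f| = |-2| = 2 (negative-definite)

2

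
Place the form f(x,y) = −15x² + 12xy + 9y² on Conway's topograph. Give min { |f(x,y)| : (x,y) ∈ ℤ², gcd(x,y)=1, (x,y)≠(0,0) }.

river: ρ → (9,24,-3)
river: ρ → (-3,24,9)
river: ρ → (9,12,-15)
river: ρ → (-15,18,6)
river: ρ → (6,18,-15)
river: ρ → (-15,12,9)
closes: descent 0, river 6
min |a| on river = 3

3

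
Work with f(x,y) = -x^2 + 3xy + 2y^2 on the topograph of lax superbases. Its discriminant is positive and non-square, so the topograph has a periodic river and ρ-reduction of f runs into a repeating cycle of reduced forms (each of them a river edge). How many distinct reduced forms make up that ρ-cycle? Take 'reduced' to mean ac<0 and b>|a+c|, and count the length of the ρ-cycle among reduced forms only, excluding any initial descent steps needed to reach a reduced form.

D = 17, ⌊√D⌋ = 4
river: ρ → (2,1,-2)
river: ρ → (-2,3,1)
river: ρ → (1,3,-2)
river: ρ → (-2,1,2)
river: ρ → (2,3,-1)
river: ρ → (-1,3,2)
ρ-cycle length = 6 (tail of 0 descent steps not counted)

6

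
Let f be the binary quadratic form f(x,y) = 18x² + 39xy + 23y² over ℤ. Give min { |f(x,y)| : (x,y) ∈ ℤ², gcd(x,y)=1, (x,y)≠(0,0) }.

translate: b→3 (≡39 mod 36), so (18,39,23)→(18,3,2)
flip: (18,3,2)→(2,-3,18)
translate: b→1 (≡-3 mod 4), so (2,-3,18)→(2,1,17)
reduced (well bottom): (2,1,17) with a≤c, −a<b≤a
well minimum = a = 2

2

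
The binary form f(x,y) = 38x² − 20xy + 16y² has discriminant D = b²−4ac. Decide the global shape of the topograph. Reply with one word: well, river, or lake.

D = b²−4ac = (-20)² − 4·38·16 = -2032
D < 0 ⇒ definite ⇒ every region one sign ⇒ single well

well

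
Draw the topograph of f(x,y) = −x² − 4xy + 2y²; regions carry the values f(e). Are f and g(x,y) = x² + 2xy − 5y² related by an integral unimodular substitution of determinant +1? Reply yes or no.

D₁ = 24, D₂ = 24
river cycle of f (length 2): (2, 4, -1), (-1, 4, 2)
river cycle of g (length 2): (1, 4, -2), (-2, 4, 1)
cycles differ ⇒ inequivalent

no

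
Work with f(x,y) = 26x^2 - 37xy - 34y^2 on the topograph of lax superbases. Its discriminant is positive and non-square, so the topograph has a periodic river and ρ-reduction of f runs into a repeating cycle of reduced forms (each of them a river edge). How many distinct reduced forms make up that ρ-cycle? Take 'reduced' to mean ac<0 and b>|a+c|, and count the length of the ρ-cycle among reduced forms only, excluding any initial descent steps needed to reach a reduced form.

D = 4905, ⌊√D⌋ = 70
descent: ρ → (-34,37,26)  [lands on river]
river: ρ → (26,67,-4)
river: ρ → (-4,69,9)
river: ρ → (9,57,-46)
river: ρ → (-46,35,20)
river: ρ → (20,45,-36)
river: ρ → (-36,27,29)
river: ρ → (29,31,-34)
ρ-cycle length = 8 (tail of 1 descent step not counted)

8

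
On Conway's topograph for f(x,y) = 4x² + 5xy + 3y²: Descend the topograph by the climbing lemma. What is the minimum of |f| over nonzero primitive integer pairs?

translate: b→-3 (≡5 mod 8), so (4,5,3)→(4,-3,2)
flip: (4,-3,2)→(2,3,4)
translate: b→-1 (≡3 mod 4), so (2,3,4)→(2,-1,3)
reduced (well bottom): (2,-1,3) with a≤c, −a<b≤a
well minimum = a = 2

2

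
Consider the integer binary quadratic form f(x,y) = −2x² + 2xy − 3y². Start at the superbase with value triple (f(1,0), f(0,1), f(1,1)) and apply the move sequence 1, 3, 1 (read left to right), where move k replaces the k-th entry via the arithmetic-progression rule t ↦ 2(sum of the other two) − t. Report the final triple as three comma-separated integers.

start (-2,-3,-3) = (f(1,0),f(0,1),f(1,1))
replace slot 1: 2·((-3)+(-3)) − (-2) = -10 → (-10,-3,-3)
replace slot 3: 2·((-10)+(-3)) − (-3) = -23 → (-10,-3,-23)
replace slot 1: 2·((-3)+(-23)) − (-10) = -42 → (-42,-3,-23)

-42,-3,-23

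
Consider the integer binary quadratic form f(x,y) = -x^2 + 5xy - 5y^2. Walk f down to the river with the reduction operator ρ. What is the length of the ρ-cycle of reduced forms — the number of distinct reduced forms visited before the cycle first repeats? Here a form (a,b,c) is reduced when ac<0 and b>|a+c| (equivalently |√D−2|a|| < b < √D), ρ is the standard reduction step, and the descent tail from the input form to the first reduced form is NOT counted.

D = 5, ⌊√D⌋ = 2
descent: ρ → (-5,5,-1)
descent: ρ → (-1,1,1)  [lands on river]
river: ρ → (1,1,-1)
ρ-cycle length = 2 (tail of 2 descent steps not counted)

2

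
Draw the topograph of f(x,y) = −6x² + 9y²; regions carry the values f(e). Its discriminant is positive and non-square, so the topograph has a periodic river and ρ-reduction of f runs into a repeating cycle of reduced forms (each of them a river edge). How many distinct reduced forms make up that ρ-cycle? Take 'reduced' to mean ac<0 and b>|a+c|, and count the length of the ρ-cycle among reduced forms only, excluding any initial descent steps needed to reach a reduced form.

D = 216, ⌊√D⌋ = 14
descent: ρ → (9,0,-6)
descent: ρ → (-6,12,3)  [lands on river]
river: ρ → (3,12,-6)
ρ-cycle length = 2 (tail of 2 descent steps not counted)

2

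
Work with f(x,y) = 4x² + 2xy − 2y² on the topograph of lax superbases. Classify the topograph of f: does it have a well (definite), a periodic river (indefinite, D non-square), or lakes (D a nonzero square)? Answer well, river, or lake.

D = b²−4ac = 2² − 4·4·(-2) = 36
D = 6² is a perfect square ⇒ form factors over ℤ ⇒ lakes

lake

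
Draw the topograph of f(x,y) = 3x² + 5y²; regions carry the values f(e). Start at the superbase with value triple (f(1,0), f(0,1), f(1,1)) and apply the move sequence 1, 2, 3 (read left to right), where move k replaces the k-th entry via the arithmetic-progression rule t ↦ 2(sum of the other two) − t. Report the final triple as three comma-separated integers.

start (3,5,8) = (f(1,0),f(0,1),f(1,1))
replace slot 1: 2·(5+8) − 3 = 23 → (23,5,8)
replace slot 2: 2·(23+8) − 5 = 57 → (23,57,8)
replace slot 3: 2·(23+57) − 8 = 152 → (23,57,152)

23,57,152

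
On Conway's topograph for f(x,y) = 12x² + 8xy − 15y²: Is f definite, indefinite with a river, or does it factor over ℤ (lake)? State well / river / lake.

D = b²−4ac = 8² − 4·12·(-15) = 784
D = 28² is a perfect square ⇒ form factors over ℤ ⇒ lakes

lake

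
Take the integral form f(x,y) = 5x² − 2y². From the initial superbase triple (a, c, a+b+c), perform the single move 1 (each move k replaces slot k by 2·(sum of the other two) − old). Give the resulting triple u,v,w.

start (5,-2,3) = (f(1,0),f(0,1),f(1,1))
replace slot 1: 2·((-2)+3) − 5 = -3 → (-3,-2,3)

-3,-2,3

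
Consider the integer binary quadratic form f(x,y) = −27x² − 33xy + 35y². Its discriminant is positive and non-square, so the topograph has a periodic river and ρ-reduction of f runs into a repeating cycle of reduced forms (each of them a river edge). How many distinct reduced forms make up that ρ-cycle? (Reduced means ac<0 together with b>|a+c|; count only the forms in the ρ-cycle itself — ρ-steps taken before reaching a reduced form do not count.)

D = 4869, ⌊√D⌋ = 69
descent: ρ → (35,33,-27)  [lands on river]
river: ρ → (-27,21,41)
river: ρ → (41,61,-7)
river: ρ → (-7,65,23)
river: ρ → (23,27,-45)
river: ρ → (-45,63,5)
river: ρ → (5,67,-19)
river: ρ → (-19,47,35)
river: ρ → (35,23,-31)
river: ρ → (-31,39,27)
river: ρ → (27,69,-1)
river: ρ → (-1,69,27)
river: ρ → (27,39,-31)
river: ρ → (-31,23,35)
river: ρ → (35,47,-19)
river: ρ → (-19,67,5)
river: ρ → (5,63,-45)
river: ρ → (-45,27,23)
river: ρ → (23,65,-7)
river: ρ → (-7,61,41)
river: ρ → (41,21,-27)
river: ρ → (-27,33,35)
river: ρ → (35,37,-25)
river: ρ → (-25,63,9)
river: ρ → (9,63,-25)
river: ρ → (-25,37,35)
ρ-cycle length = 26 (tail of 1 descent step not counted)

26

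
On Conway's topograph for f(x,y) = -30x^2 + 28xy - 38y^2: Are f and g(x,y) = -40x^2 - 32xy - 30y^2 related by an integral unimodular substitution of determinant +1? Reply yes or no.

D₁ = -3776, D₂ = -3776
f is negative-definite; reduce −f:
−f: reduced (well bottom): (30,-28,38) with a≤c, −a<b≤a
flip sign back: reduced form of f is (-30,28,-38)
g is negative-definite; reduce −g:
−g: flip: (40,32,30)→(30,-32,40)
−g: translate: b→28 (≡-32 mod 60), so (30,-32,40)→(30,28,38)
−g: reduced (well bottom): (30,28,38) with a≤c, −a<b≤a
flip sign back: reduced form of g is (-30,-28,-38)
reduced forms (-30, 28, -38) vs (-30, -28, -38) ⇒ inequivalent

no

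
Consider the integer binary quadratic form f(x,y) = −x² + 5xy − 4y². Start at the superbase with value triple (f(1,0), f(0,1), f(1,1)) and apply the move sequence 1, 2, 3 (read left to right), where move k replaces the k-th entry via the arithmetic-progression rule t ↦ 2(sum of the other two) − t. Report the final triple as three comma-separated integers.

start (-1,-4,0) = (f(1,0),f(0,1),f(1,1))
replace slot 1: 2·((-4)+0) − (-1) = -7 → (-7,-4,0)
replace slot 2: 2·((-7)+0) − (-4) = -10 → (-7,-10,0)
replace slot 3: 2·((-7)+(-10)) − 0 = -34 → (-7,-10,-34)

-7,-10,-34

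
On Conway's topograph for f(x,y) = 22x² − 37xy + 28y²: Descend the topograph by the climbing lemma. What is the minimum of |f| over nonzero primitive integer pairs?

translate: b→7 (≡-37 mod 44), so (22,-37,28)→(22,7,13)
flip: (22,7,13)→(13,-7,22)
reduced (well bottom): (13,-7,22) with a≤c, −a<b≤a
well minimum = a = 13

13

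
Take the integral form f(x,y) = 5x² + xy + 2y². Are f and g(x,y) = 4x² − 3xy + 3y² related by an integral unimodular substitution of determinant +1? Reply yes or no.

D₁ = -39, D₂ = -39
f: flip: (5,1,2)→(2,-1,5)
f: reduced (well bottom): (2,-1,5) with a≤c, −a<b≤a
g: flip: (4,-3,3)→(3,3,4)
g: reduced (well bottom): (3,3,4) with a≤c, −a<b≤a
reduced forms (2, -1, 5) vs (3, 3, 4) ⇒ inequivalent

no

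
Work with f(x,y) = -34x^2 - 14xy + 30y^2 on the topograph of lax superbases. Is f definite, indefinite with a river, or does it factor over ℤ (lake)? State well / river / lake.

D = b²−4ac = (-14)² − 4·(-34)·30 = 4276
D > 0 non-square ⇒ indefinite ⇒ periodic river

river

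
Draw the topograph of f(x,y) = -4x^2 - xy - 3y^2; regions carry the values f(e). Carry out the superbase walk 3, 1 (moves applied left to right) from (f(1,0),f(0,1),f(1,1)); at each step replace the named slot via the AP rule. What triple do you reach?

start (-4,-3,-8) = (f(1,0),f(0,1),f(1,1))
replace slot 3: 2·((-4)+(-3)) − (-8) = -6 → (-4,-3,-6)
replace slot 1: 2·((-3)+(-6)) − (-4) = -14 → (-14,-3,-6)

-14,-3,-6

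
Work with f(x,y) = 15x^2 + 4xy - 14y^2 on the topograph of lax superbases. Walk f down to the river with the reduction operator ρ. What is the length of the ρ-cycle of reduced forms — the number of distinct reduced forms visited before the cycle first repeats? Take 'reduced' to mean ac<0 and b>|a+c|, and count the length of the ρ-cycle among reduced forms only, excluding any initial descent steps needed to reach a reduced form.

D = 856, ⌊√D⌋ = 29
river: ρ → (-14,24,5)
river: ρ → (5,26,-9)
river: ρ → (-9,28,2)
river: ρ → (2,28,-9)
river: ρ → (-9,26,5)
river: ρ → (5,24,-14)
river: ρ → (-14,4,15)
river: ρ → (15,26,-3)
river: ρ → (-3,28,6)
river: ρ → (6,20,-19)
river: ρ → (-19,18,7)
river: ρ → (7,24,-10)
river: ρ → (-10,16,15)
river: ρ → (15,14,-11)
river: ρ → (-11,8,18)
river: ρ → (18,28,-1)
river: ρ → (-1,28,18)
river: ρ → (18,8,-11)
river: ρ → (-11,14,15)
river: ρ → (15,16,-10)
river: ρ → (-10,24,7)
river: ρ → (7,18,-19)
river: ρ → (-19,20,6)
river: ρ → (6,28,-3)
river: ρ → (-3,26,15)
river: ρ → (15,4,-14)
ρ-cycle length = 26 (tail of 0 descent steps not counted)

26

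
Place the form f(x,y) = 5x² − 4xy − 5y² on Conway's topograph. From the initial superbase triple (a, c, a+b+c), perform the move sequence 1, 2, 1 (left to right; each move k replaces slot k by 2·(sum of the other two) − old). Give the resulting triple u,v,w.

start (5,-5,-4) = (f(1,0),f(0,1),f(1,1))
replace slot 1: 2·((-5)+(-4)) − 5 = -23 → (-23,-5,-4)
replace slot 2: 2·((-23)+(-4)) − (-5) = -49 → (-23,-49,-4)
replace slot 1: 2·((-49)+(-4)) − (-23) = -83 → (-83,-49,-4)

-83,-49,-4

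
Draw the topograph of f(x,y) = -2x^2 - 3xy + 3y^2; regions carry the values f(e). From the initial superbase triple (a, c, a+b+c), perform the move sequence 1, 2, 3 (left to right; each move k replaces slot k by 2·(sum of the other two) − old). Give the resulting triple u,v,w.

start (-2,3,-2) = (f(1,0),f(0,1),f(1,1))
replace slot 1: 2·(3+(-2)) − (-2) = 4 → (4,3,-2)
replace slot 2: 2·(4+(-2)) − 3 = 1 → (4,1,-2)
replace slot 3: 2·(4+1) − (-2) = 12 → (4,1,12)

4,1,12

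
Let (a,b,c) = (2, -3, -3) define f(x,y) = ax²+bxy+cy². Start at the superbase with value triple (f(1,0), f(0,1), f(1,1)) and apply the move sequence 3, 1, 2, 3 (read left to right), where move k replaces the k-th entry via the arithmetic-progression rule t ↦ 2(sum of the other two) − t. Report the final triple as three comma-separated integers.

start (2,-3,-4) = (f(1,0),f(0,1),f(1,1))
replace slot 3: 2·(2+(-3)) − (-4) = 2 → (2,-3,2)
replace slot 1: 2·((-3)+2) − 2 = -4 → (-4,-3,2)
replace slot 2: 2·((-4)+2) − (-3) = -1 → (-4,-1,2)
replace slot 3: 2·((-4)+(-1)) − 2 = -12 → (-4,-1,-12)

-4,-1,-12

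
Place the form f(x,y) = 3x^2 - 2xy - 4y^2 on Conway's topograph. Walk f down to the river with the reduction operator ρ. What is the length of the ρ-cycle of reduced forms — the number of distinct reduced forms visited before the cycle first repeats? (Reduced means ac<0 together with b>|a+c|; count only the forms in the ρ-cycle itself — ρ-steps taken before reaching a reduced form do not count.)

D = 52, ⌊√D⌋ = 7
descent: ρ → (-4,2,3)  [lands on river]
river: ρ → (3,4,-3)
river: ρ → (-3,2,4)
river: ρ → (4,6,-1)
river: ρ → (-1,6,4)
river: ρ → (4,2,-3)
river: ρ → (-3,4,3)
river: ρ → (3,2,-4)
river: ρ → (-4,6,1)
river: ρ → (1,6,-4)
ρ-cycle length = 10 (tail of 1 descent step not counted)

10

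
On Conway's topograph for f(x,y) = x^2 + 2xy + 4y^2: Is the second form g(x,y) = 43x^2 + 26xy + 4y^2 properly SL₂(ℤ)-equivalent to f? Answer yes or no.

D₁ = -12, D₂ = -12
f: translate: b→0 (≡2 mod 2), so (1,2,4)→(1,0,3)
f: reduced (well bottom): (1,0,3) with a≤c, −a<b≤a
g: flip: (43,26,4)→(4,-26,43)
g: translate: b→-2 (≡-26 mod 8), so (4,-26,43)→(4,-2,1)
g: flip: (4,-2,1)→(1,2,4)
g: translate: b→0 (≡2 mod 2), so (1,2,4)→(1,0,3)
g: reduced (well bottom): (1,0,3) with a≤c, −a<b≤a
reduced forms (1, 0, 3) vs (1, 0, 3) ⇒ equivalent

yes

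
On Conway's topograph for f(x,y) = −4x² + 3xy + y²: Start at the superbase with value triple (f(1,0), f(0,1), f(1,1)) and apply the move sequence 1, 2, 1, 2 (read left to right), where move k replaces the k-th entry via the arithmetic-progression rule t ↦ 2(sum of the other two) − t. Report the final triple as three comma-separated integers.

start (-4,1,0) = (f(1,0),f(0,1),f(1,1))
replace slot 1: 2·(1+0) − (-4) = 6 → (6,1,0)
replace slot 2: 2·(6+0) − 1 = 11 → (6,11,0)
replace slot 1: 2·(11+0) − 6 = 16 → (16,11,0)
replace slot 2: 2·(16+0) − 11 = 21 → (16,21,0)

16,21,0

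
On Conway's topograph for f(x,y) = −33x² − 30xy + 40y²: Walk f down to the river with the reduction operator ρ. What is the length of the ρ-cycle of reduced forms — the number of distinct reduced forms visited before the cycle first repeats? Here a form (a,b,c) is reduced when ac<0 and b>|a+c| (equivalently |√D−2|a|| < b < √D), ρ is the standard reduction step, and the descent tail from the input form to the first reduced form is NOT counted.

D = 6180, ⌊√D⌋ = 78
descent: ρ → (40,30,-33)  [lands on river]
river: ρ → (-33,36,37)
river: ρ → (37,38,-32)
river: ρ → (-32,26,43)
river: ρ → (43,60,-15)
river: ρ → (-15,60,43)
river: ρ → (43,26,-32)
river: ρ → (-32,38,37)
river: ρ → (37,36,-33)
river: ρ → (-33,30,40)
river: ρ → (40,50,-23)
river: ρ → (-23,42,48)
river: ρ → (48,54,-17)
river: ρ → (-17,48,57)
river: ρ → (57,66,-8)
river: ρ → (-8,78,3)
river: ρ → (3,78,-8)
river: ρ → (-8,66,57)
river: ρ → (57,48,-17)
river: ρ → (-17,54,48)
river: ρ → (48,42,-23)
river: ρ → (-23,50,40)
ρ-cycle length = 22 (tail of 1 descent step not counted)

22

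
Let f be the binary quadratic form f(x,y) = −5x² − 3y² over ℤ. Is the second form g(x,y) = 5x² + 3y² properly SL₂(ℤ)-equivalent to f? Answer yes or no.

D₁ = -60, D₂ = -60
f is negative-definite; reduce −f:
−f: flip: (5,0,3)→(3,0,5)
−f: reduced (well bottom): (3,0,5) with a≤c, −a<b≤a
flip sign back: reduced form of f is (-3,0,-5)
g: flip: (5,0,3)→(3,0,5)
g: reduced (well bottom): (3,0,5) with a≤c, −a<b≤a
reduced forms (-3, 0, -5) vs (3, 0, 5) ⇒ inequivalent

no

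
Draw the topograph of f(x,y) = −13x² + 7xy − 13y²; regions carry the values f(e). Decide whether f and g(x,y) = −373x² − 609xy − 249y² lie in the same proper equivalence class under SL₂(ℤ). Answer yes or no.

D₁ = -627, D₂ = -627
f is negative-definite; reduce −f:
−f: flip: (13,-7,13)→(13,7,13)
−f: reduced (well bottom): (13,7,13) with a≤c, −a<b≤a
flip sign back: reduced form of f is (-13,-7,-13)
g is negative-definite; reduce −g:
−g: translate: b→-137 (≡609 mod 746), so (373,609,249)→(373,-137,13)
−g: flip: (373,-137,13)→(13,137,373)
−g: translate: b→7 (≡137 mod 26), so (13,137,373)→(13,7,13)
−g: reduced (well bottom): (13,7,13) with a≤c, −a<b≤a
flip sign back: reduced form of g is (-13,-7,-13)
reduced forms (-13, -7, -13) vs (-13, -7, -13) ⇒ equivalent

yes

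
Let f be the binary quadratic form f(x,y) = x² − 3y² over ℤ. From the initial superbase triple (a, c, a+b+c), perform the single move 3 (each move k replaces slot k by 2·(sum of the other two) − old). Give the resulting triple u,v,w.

start (1,-3,-2) = (f(1,0),f(0,1),f(1,1))
replace slot 3: 2·(1+(-3)) − (-2) = -2 → (1,-3,-2)

1,-3,-2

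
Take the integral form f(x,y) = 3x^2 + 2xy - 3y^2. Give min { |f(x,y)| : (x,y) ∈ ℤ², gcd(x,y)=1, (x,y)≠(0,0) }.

river: ρ → (-3,4,2)
river: ρ → (2,4,-3)
river: ρ → (-3,2,3)
river: ρ → (3,4,-2)
river: ρ → (-2,4,3)
river: ρ → (3,2,-3)
closes: descent 0, river 6
min |a| on river = 2

2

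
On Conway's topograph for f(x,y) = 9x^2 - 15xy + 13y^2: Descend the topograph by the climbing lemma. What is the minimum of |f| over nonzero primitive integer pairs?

translate: b→3 (≡-15 mod 18), so (9,-15,13)→(9,3,7)
flip: (9,3,7)→(7,-3,9)
reduced (well bottom): (7,-3,9) with a≤c, −a<b≤a
well minimum = a = 7

7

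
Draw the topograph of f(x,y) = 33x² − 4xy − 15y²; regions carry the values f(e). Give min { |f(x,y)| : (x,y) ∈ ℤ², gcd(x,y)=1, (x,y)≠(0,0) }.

descent: ρ → (-15,34,14)  [lands on river]
river: ρ → (14,22,-27)
river: ρ → (-27,32,9)
river: ρ → (9,40,-11)
river: ρ → (-11,26,30)
river: ρ → (30,34,-7)
river: ρ → (-7,36,25)
river: ρ → (25,14,-18)
river: ρ → (-18,22,21)
river: ρ → (21,20,-19)
river: ρ → (-19,18,22)
river: ρ → (22,26,-15)
closes: descent 1, river 12
min |a| on river = 7

7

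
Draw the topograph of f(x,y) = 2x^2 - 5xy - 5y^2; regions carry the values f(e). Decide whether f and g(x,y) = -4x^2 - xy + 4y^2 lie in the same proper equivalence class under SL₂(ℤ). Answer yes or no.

D₁ = 65, D₂ = 65
river cycle of f (length 6): (-5, 5, 2), (2, 7, -2), (-2, 5, 5), (5, 5, -2), (-2, 7, 2), (2, 5, -5)
river cycle of g (length 6): (4, 1, -4), (-4, 7, 1), (1, 7, -4), (-4, 1, 4), (4, 7, -1), (-1, 7, 4)
cycles differ ⇒ inequivalent

no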